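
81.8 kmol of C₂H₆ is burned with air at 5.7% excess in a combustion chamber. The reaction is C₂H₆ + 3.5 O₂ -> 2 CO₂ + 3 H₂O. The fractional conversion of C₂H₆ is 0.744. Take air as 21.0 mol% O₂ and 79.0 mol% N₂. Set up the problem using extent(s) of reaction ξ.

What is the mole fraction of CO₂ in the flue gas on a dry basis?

0.0888

Stoichiometric O₂ = 3.5 × 81.8 = 286.3 kmol; O₂ fed = 286.3 × 1.057 = 302.6 kmol.
N₂ fed = 302.6 × 79/21 = 1138 kmol.
Fuel reacted = 0.744 × 81.8 → ξ = 60.86 kmol.
Outlet (n = n₀ + ν ξ):
  C₂H₆: 81.8 − 1(60.86) = 20.94
  O₂: 302.6 − 3.5(60.86) = 89.61
  N₂: 1138 (inert)
  CO₂: 0 + 2(60.86) = 121.7
  H₂O: 0 + 3(60.86) = 182.6
Dry total = 1371 kmol; y_CO₂ (dry) = 121.7 / 1371 = 0.0888.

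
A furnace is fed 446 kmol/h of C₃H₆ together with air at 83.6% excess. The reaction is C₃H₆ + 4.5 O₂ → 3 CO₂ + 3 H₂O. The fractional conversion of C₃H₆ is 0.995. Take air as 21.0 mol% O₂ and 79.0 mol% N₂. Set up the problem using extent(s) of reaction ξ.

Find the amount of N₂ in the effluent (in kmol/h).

Stoichiometric O₂ = 4.5 × 446 = 2007 kmol/h; O₂ fed = 2007 × 1.836 = 3685 kmol/h.
N₂ fed = 3685 × 79/21 = 13860 kmol/h.
Fuel reacted = 0.995 × 446 → ξ = 443.8 kmol/h.
Outlet (n = n₀ + ν ξ):
  C₃H₆: 446 − 1(443.8) = 2.23
  O₂: 3685 − 4.5(443.8) = 1688
  N₂: 13860 (inert)
  CO₂: 0 + 3(443.8) = 1331
  H₂O: 0 + 3(443.8) = 1331

13900 kmol/h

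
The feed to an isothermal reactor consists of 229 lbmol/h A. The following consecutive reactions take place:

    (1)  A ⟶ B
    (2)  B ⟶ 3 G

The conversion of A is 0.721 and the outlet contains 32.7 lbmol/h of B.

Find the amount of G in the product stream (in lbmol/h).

397 lbmol/h

Conversion of A: A consumed = 1ξ₁ = 0.721 × 229 → ξ₁ = 165.1 lbmol/h.
B balance: n_B = 0 + 1ξ₁ − 1ξ₂ = 32.7 → ξ₂ = (1·165.1 − 32.7)/1 = 132.4 lbmol/h.
Outlet amounts (n = n₀ + Σ ν·ξ):
  A: 229 − 1(165.1) = 63.89
  B: 0 + 1(165.1) − 1(132.4) = 32.7
  G: 0 + 3(132.4) = 397.2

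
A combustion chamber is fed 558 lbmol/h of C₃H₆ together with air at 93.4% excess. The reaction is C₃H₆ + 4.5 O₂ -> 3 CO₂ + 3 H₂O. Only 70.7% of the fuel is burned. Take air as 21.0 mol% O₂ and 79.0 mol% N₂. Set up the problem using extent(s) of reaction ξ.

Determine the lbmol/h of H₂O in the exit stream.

1180 lbmol/h

Stoichiometric O₂ = 4.5 × 558 = 2511 lbmol/h; O₂ fed = 2511 × 1.934 = 4856 lbmol/h.
N₂ fed = 4856 × 79/21 = 18270 lbmol/h.
Fuel reacted = 0.707 × 558 → ξ = 394.5 lbmol/h.
Outlet (n = n₀ + ν ξ):
  C₃H₆: 558 − 1(394.5) = 163.5
  O₂: 4856 − 4.5(394.5) = 3081
  N₂: 18270 (inert)
  CO₂: 0 + 3(394.5) = 1184
  H₂O: 0 + 3(394.5) = 1184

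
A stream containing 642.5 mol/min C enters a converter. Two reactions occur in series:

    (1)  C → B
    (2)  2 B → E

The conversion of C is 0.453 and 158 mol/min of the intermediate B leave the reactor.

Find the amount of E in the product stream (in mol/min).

Conversion of C: C consumed = 1ξ₁ = 0.453 × 642.5 → ξ₁ = 291.1 mol/min.
B balance: n_B = 0 + 1ξ₁ − 2ξ₂ = 158 → ξ₂ = (1·291.1 − 158)/2 = 66.53 mol/min.
Outlet amounts (n = n₀ + Σ ν·ξ):
  C: 642.5 − 1(291.1) = 351.4
  B: 0 + 1(291.1) − 2(66.53) = 158
  E: 0 + 1(66.53) = 66.53

66.5 mol/min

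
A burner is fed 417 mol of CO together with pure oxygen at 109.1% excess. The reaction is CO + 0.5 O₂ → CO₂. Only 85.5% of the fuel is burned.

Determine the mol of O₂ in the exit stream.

258 mol

Stoichiometric O₂ = 0.5 × 417 = 208.5 mol; O₂ fed = 208.5 × 2.091 = 436 mol.
Fuel reacted = 0.855 × 417 → ξ = 356.5 mol.
Outlet (n = n₀ + ν ξ):
  CO: 417 − 1(356.5) = 60.47
  O₂: 436 − 0.5(356.5) = 257.7
  CO₂: 0 + 1(356.5) = 356.5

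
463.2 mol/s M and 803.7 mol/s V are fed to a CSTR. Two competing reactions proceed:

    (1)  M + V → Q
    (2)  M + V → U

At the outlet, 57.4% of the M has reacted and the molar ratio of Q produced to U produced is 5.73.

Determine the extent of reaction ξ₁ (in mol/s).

ξ₁ = 226 mol/s

Conversion of M: M consumed = 0.574 × 463.2 = 265.9 mol/s = 1ξ₁ + 1ξ₂.
Selectivity: 1ξ₁ / (1ξ₂) = 5.73 → ξ₁ = 5.73 ξ₂.
Substitute: (1·5.73 + 1) ξ₂ = 265.9 → ξ₂ = 39.51 mol/s, ξ₁ = 226.4 mol/s.
Outlet amounts (n = n₀ + Σ ν·ξ):
  M: 463.2 − 1(226.4) − 1(39.51) = 197.3
  V: 803.7 − 1(226.4) − 1(39.51) = 537.8
  Q: 0 + 1(226.4) = 226.4
  U: 0 + 1(39.51) = 39.51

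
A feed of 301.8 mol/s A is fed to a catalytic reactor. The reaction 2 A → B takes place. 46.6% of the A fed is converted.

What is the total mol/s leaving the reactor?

231 mol/s

A reacted = 0.466 × 301.8 = 140.6 mol/s; ν_A = −2, so ξ = 140.6/2 = 70.32 mol/s.
Outlet amounts (n = n₀ + ν ξ):
  A: 301.8 − 2(70.32) = 161.2
  B: 0 + 1(70.32) = 70.32
Total out = 161.2 + 70.32 = 231.5 mol/s.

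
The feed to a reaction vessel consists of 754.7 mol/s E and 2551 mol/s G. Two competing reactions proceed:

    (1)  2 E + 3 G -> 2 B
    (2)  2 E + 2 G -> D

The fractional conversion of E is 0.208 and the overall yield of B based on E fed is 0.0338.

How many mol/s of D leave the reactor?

65.7 mol/s

Yield of B: 2ξ₁ / 754.7 = 0.0338 → ξ₁ = 12.75 mol/s.
Conversion of E: 2ξ₁ + 2ξ₂ = 0.208 × 754.7 = 157 → ξ₂ = 65.73 mol/s.
Outlet amounts (n = n₀ + Σ ν·ξ):
  E: 754.7 − 2(12.75) − 2(65.73) = 597.7
  G: 2551 − 3(12.75) − 2(65.73) = 2381
  B: 0 + 2(12.75) = 25.51
  D: 0 + 1(65.73) = 65.73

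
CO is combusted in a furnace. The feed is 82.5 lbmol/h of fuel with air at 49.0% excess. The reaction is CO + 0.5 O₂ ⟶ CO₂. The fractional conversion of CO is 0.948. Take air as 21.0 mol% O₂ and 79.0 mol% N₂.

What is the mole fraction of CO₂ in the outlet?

0.233

Stoichiometric O₂ = 0.5 × 82.5 = 41.25 lbmol/h; O₂ fed = 41.25 × 1.490 = 61.46 lbmol/h.
N₂ fed = 61.46 × 79/21 = 231.2 lbmol/h.
Fuel reacted = 0.948 × 82.5 → ξ = 78.21 lbmol/h.
Outlet (n = n₀ + ν ξ):
  CO: 82.5 − 1(78.21) = 4.29
  O₂: 61.46 − 0.5(78.21) = 22.36
  N₂: 231.2 (inert)
  CO₂: 0 + 1(78.21) = 78.21
Total out = 336.1 lbmol/h; y_CO₂ = 78.21 / 336.1 = 0.2327.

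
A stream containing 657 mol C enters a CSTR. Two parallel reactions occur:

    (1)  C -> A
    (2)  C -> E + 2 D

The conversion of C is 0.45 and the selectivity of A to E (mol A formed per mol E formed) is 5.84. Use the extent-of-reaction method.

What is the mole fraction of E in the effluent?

0.0581

Conversion of C: C consumed = 0.45 × 657 = 295.7 mol = 1ξ₁ + 1ξ₂.
Selectivity: 1ξ₁ / (1ξ₂) = 5.84 → ξ₁ = 5.84 ξ₂.
Substitute: (1·5.84 + 1) ξ₂ = 295.7 → ξ₂ = 43.22 mol, ξ₁ = 252.4 mol.
Outlet amounts (n = n₀ + Σ ν·ξ):
  C: 657 − 1(252.4) − 1(43.22) = 361.3
  A: 0 + 1(252.4) = 252.4
  E: 0 + 1(43.22) = 43.22
  D: 0 + 2(43.22) = 86.45
Total out = 743.4 mol; y_E = 43.22 / 743.4 = 0.05814.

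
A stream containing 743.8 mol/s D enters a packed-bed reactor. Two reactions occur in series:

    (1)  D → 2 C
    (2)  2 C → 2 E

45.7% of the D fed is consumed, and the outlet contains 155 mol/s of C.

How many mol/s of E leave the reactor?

Conversion of D: D consumed = 1ξ₁ = 0.457 × 743.8 → ξ₁ = 339.9 mol/s.
C balance: n_C = 0 + 2ξ₁ − 2ξ₂ = 155 → ξ₂ = (2·339.9 − 155)/2 = 262.4 mol/s.
Outlet amounts (n = n₀ + Σ ν·ξ):
  D: 743.8 − 1(339.9) = 403.9
  C: 0 + 2(339.9) − 2(262.4) = 155
  E: 0 + 2(262.4) = 524.8

525 mol/s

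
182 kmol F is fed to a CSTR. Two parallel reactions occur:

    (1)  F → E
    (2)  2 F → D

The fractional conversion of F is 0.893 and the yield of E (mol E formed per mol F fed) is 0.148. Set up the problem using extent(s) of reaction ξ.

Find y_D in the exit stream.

0.594

Yield of E: 1ξ₁ / 182 = 0.148 → ξ₁ = 26.94 kmol.
Conversion of F: 1ξ₁ + 2ξ₂ = 0.893 × 182 = 162.5 → ξ₂ = 67.8 kmol.
Outlet amounts (n = n₀ + Σ ν·ξ):
  F: 182 − 1(26.94) − 2(67.8) = 19.47
  E: 0 + 1(26.94) = 26.94
  D: 0 + 1(67.8) = 67.8
Total out = 114.2 kmol; y_D = 67.8 / 114.2 = 0.5936.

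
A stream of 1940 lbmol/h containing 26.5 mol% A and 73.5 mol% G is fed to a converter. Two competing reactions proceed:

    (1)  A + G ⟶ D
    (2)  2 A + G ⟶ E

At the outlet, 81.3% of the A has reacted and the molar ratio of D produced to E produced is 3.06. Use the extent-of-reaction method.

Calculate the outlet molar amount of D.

Conversion of A: A consumed = 0.813 × 514.1 = 418 lbmol/h = 1ξ₁ + 2ξ₂.
Selectivity: 1ξ₁ / (1ξ₂) = 3.06 → ξ₁ = 3.06 ξ₂.
Substitute: (1·3.06 + 2) ξ₂ = 418 → ξ₂ = 82.6 lbmol/h, ξ₁ = 252.8 lbmol/h.
Outlet amounts (n = n₀ + Σ ν·ξ):
  A: 514.1 − 1(252.8) − 2(82.6) = 96.14
  G: 1426 − 1(252.8) − 1(82.6) = 1091
  D: 0 + 1(252.8) = 252.8
  E: 0 + 1(82.6) = 82.6

253 lbmol/h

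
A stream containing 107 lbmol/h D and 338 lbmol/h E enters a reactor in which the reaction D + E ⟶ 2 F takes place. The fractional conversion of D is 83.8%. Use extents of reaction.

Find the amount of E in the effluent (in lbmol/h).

248 lbmol/h

D reacted = 0.838 × 107 = 89.67 lbmol/h; ν_D = −1, so ξ = 89.67/1 = 89.67 lbmol/h.
Outlet amounts (n = n₀ + ν ξ):
  D: 107 − 1(89.67) = 17.33
  E: 338 − 1(89.67) = 248.3
  F: 0 + 2(89.67) = 179.3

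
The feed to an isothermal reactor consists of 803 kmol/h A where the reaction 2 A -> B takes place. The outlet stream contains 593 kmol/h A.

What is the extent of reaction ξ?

ξ = 105 kmol/h

For A: n = n₀ − 2ξ → 593 = 803 − 2ξ, giving ξ = 105 kmol/h.
Outlet amounts (n = n₀ + ν ξ):
  A: 803 − 2(105) = 593
  B: 0 + 1(105) = 105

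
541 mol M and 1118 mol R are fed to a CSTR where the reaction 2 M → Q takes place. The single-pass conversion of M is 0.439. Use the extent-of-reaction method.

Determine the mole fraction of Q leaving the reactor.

0.0771

M reacted = 0.439 × 541 = 237.5 mol; ν_M = −2, so ξ = 237.5/2 = 118.7 mol.
Outlet amounts (n = n₀ + ν ξ):
  M: 541 − 2(118.7) = 303.5
  Q: 0 + 1(118.7) = 118.7
  R: 1118 (inert)
Total out = 1540 mol; y_Q = 118.7 / 1540 = 0.0771.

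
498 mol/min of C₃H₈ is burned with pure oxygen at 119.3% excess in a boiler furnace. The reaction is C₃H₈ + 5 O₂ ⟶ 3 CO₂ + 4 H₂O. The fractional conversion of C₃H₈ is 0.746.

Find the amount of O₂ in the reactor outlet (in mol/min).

Stoichiometric O₂ = 5 × 498 = 2490 mol/min; O₂ fed = 2490 × 2.193 = 5461 mol/min.
Fuel reacted = 0.746 × 498 → ξ = 371.5 mol/min.
Outlet (n = n₀ + ν ξ):
  C₃H₈: 498 − 1(371.5) = 126.5
  O₂: 5461 − 5(371.5) = 3603
  CO₂: 0 + 3(371.5) = 1115
  H₂O: 0 + 4(371.5) = 1486

3600 mol/min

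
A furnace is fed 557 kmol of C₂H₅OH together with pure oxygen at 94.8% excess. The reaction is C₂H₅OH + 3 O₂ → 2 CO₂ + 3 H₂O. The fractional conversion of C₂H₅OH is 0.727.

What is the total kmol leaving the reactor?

Stoichiometric O₂ = 3 × 557 = 1671 kmol; O₂ fed = 1671 × 1.948 = 3255 kmol.
Fuel reacted = 0.727 × 557 → ξ = 404.9 kmol.
Outlet (n = n₀ + ν ξ):
  C₂H₅OH: 557 − 1(404.9) = 152.1
  O₂: 3255 − 3(404.9) = 2040
  CO₂: 0 + 2(404.9) = 809.9
  H₂O: 0 + 3(404.9) = 1215
Total out = 152.1 + 2040 + 809.9 + 1215 = 4217 kmol.

4220 kmol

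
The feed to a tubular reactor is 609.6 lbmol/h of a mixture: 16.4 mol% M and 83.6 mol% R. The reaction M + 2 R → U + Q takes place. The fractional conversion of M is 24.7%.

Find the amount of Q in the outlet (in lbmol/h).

24.7 lbmol/h

M reacted = 0.247 × 99.97 = 24.69 lbmol/h; ν_M = −1, so ξ = 24.69/1 = 24.69 lbmol/h.
Outlet amounts (n = n₀ + ν ξ):
  M: 99.97 − 1(24.69) = 75.28
  R: 509.6 − 2(24.69) = 460.2
  U: 0 + 1(24.69) = 24.69
  Q: 0 + 1(24.69) = 24.69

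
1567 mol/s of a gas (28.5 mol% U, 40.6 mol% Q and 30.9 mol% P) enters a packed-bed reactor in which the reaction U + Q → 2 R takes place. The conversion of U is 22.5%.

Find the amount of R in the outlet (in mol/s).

201 mol/s

U reacted = 0.225 × 446.6 = 100.5 mol/s; ν_U = −1, so ξ = 100.5/1 = 100.5 mol/s.
Outlet amounts (n = n₀ + ν ξ):
  U: 446.6 − 1(100.5) = 346.1
  Q: 636.2 − 1(100.5) = 535.7
  R: 0 + 2(100.5) = 201
  P: 484.2 (inert)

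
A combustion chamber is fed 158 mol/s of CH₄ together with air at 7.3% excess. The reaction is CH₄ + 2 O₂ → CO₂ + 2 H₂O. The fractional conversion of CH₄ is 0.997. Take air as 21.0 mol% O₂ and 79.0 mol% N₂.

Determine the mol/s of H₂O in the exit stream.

Stoichiometric O₂ = 2 × 158 = 316 mol/s; O₂ fed = 316 × 1.073 = 339.1 mol/s.
N₂ fed = 339.1 × 79/21 = 1276 mol/s.
Fuel reacted = 0.997 × 158 → ξ = 157.5 mol/s.
Outlet (n = n₀ + ν ξ):
  CH₄: 158 − 1(157.5) = 0.474
  O₂: 339.1 − 2(157.5) = 24.02
  N₂: 1276 (inert)
  CO₂: 0 + 1(157.5) = 157.5
  H₂O: 0 + 2(157.5) = 315.1

315 mol/s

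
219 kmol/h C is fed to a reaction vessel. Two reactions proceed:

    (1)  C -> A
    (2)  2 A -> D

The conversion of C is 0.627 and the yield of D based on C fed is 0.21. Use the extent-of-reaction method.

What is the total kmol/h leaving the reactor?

Conversion of C: C consumed = 1ξ₁ = 0.627 × 219 → ξ₁ = 137.3 kmol/h.
Yield of D: 1ξ₂ / 219 = 0.21 → ξ₂ = 45.99 kmol/h.
Outlet amounts (n = n₀ + Σ ν·ξ):
  C: 219 − 1(137.3) = 81.69
  A: 0 + 1(137.3) − 2(45.99) = 45.33
  D: 0 + 1(45.99) = 45.99
Total out = 81.69 + 45.33 + 45.99 = 173 kmol/h.

173 kmol/h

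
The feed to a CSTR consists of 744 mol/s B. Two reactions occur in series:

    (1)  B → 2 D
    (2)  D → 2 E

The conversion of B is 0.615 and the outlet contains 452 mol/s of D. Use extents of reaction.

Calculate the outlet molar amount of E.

Conversion of B: B consumed = 1ξ₁ = 0.615 × 744 → ξ₁ = 457.6 mol/s.
D balance: n_D = 0 + 2ξ₁ − 1ξ₂ = 452 → ξ₂ = (2·457.6 − 452)/1 = 463.1 mol/s.
Outlet amounts (n = n₀ + Σ ν·ξ):
  B: 744 − 1(457.6) = 286.4
  D: 0 + 2(457.6) − 1(463.1) = 452
  E: 0 + 2(463.1) = 926.2

926 mol/s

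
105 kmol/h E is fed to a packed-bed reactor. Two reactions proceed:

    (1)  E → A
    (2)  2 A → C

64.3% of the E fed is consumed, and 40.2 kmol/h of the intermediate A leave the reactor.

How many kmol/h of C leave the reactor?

13.7 kmol/h

Conversion of E: E consumed = 1ξ₁ = 0.643 × 105 → ξ₁ = 67.52 kmol/h.
A balance: n_A = 0 + 1ξ₁ − 2ξ₂ = 40.2 → ξ₂ = (1·67.52 − 40.2)/2 = 13.66 kmol/h.
Outlet amounts (n = n₀ + Σ ν·ξ):
  E: 105 − 1(67.52) = 37.48
  A: 0 + 1(67.52) − 2(13.66) = 40.2
  C: 0 + 1(13.66) = 13.66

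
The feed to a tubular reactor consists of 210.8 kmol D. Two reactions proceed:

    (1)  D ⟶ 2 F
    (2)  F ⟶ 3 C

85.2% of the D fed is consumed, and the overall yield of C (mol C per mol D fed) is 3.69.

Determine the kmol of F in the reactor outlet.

99.9 kmol

Conversion of D: D consumed = 1ξ₁ = 0.852 × 210.8 → ξ₁ = 179.6 kmol.
Yield of C: 3ξ₂ / 210.8 = 3.69 → ξ₂ = 259.3 kmol.
Outlet amounts (n = n₀ + Σ ν·ξ):
  D: 210.8 − 1(179.6) = 31.2
  F: 0 + 2(179.6) − 1(259.3) = 99.92
  C: 0 + 3(259.3) = 777.9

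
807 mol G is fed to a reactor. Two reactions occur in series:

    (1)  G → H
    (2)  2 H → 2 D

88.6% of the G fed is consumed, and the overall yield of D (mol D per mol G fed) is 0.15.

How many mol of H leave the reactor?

Conversion of G: G consumed = 1ξ₁ = 0.886 × 807 → ξ₁ = 715 mol.
Yield of D: 2ξ₂ / 807 = 0.15 → ξ₂ = 60.52 mol.
Outlet amounts (n = n₀ + Σ ν·ξ):
  G: 807 − 1(715) = 92
  H: 0 + 1(715) − 2(60.52) = 594
  D: 0 + 2(60.52) = 121

594 mol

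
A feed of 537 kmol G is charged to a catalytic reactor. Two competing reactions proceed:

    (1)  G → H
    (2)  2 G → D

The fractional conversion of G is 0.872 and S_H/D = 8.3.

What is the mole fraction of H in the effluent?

0.768

Conversion of G: G consumed = 0.872 × 537 = 468.3 kmol = 1ξ₁ + 2ξ₂.
Selectivity: 1ξ₁ / (1ξ₂) = 8.3 → ξ₁ = 8.3 ξ₂.
Substitute: (1·8.3 + 2) ξ₂ = 468.3 → ξ₂ = 45.46 kmol, ξ₁ = 377.3 kmol.
Outlet amounts (n = n₀ + Σ ν·ξ):
  G: 537 − 1(377.3) − 2(45.46) = 68.74
  H: 0 + 1(377.3) = 377.3
  D: 0 + 1(45.46) = 45.46
Total out = 491.5 kmol; y_H = 377.3 / 491.5 = 0.7677.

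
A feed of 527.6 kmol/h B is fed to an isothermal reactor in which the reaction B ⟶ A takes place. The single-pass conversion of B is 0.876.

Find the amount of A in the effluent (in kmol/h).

B reacted = 0.876 × 527.6 = 462.2 kmol/h; ν_B = −1, so ξ = 462.2/1 = 462.2 kmol/h.
Outlet amounts (n = n₀ + ν ξ):
  B: 527.6 − 1(462.2) = 65.42
  A: 0 + 1(462.2) = 462.2

462 kmol/h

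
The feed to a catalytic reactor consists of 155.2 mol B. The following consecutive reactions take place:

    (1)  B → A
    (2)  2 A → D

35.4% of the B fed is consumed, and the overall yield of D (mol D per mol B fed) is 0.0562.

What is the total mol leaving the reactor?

146 mol

Conversion of B: B consumed = 1ξ₁ = 0.354 × 155.2 → ξ₁ = 54.94 mol.
Yield of D: 1ξ₂ / 155.2 = 0.0562 → ξ₂ = 8.722 mol.
Outlet amounts (n = n₀ + Σ ν·ξ):
  B: 155.2 − 1(54.94) = 100.3
  A: 0 + 1(54.94) − 2(8.722) = 37.5
  D: 0 + 1(8.722) = 8.722
Total out = 100.3 + 37.5 + 8.722 = 146.5 mol.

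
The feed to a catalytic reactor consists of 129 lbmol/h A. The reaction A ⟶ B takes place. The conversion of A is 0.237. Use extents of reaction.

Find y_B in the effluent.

0.237

A reacted = 0.237 × 129 = 30.57 lbmol/h; ν_A = −1, so ξ = 30.57/1 = 30.57 lbmol/h.
Outlet amounts (n = n₀ + ν ξ):
  A: 129 − 1(30.57) = 98.43
  B: 0 + 1(30.57) = 30.57
Total out = 129 lbmol/h; y_B = 30.57 / 129 = 0.237.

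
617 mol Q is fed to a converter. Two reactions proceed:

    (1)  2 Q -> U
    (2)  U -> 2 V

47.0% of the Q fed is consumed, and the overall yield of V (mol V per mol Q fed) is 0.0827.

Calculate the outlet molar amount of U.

119 mol

Conversion of Q: Q consumed = 2ξ₁ = 0.47 × 617 → ξ₁ = 145 mol.
Yield of V: 2ξ₂ / 617 = 0.0827 → ξ₂ = 25.51 mol.
Outlet amounts (n = n₀ + Σ ν·ξ):
  Q: 617 − 2(145) = 327
  U: 0 + 1(145) − 1(25.51) = 119.5
  V: 0 + 2(25.51) = 51.03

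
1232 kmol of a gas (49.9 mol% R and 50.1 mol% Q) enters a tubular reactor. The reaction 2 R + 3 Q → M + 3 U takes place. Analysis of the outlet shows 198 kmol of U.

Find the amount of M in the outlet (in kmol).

For U: n = n₀ + 3ξ → 198 = 0 + 3ξ, giving ξ = 66 kmol.
Outlet amounts (n = n₀ + ν ξ):
  R: 614.8 − 2(66) = 482.8
  Q: 617.2 − 3(66) = 419.2
  M: 0 + 1(66) = 66
  U: 0 + 3(66) = 198

66 kmol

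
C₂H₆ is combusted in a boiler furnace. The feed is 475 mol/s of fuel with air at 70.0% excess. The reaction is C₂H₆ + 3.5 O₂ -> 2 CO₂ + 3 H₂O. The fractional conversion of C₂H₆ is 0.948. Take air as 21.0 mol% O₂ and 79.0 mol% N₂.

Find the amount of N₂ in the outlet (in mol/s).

10600 mol/s

Stoichiometric O₂ = 3.5 × 475 = 1662 mol/s; O₂ fed = 1662 × 1.700 = 2826 mol/s.
N₂ fed = 2826 × 79/21 = 10630 mol/s.
Fuel reacted = 0.948 × 475 → ξ = 450.3 mol/s.
Outlet (n = n₀ + ν ξ):
  C₂H₆: 475 − 1(450.3) = 24.7
  O₂: 2826 − 3.5(450.3) = 1250
  N₂: 10630 (inert)
  CO₂: 0 + 2(450.3) = 900.6
  H₂O: 0 + 3(450.3) = 1351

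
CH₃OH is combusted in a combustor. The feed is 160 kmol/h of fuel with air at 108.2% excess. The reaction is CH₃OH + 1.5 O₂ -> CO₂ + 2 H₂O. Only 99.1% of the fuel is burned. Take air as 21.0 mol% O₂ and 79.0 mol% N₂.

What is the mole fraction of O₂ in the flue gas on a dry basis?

Stoichiometric O₂ = 1.5 × 160 = 240 kmol/h; O₂ fed = 240 × 2.082 = 499.7 kmol/h.
N₂ fed = 499.7 × 79/21 = 1880 kmol/h.
Fuel reacted = 0.991 × 160 → ξ = 158.6 kmol/h.
Outlet (n = n₀ + ν ξ):
  CH₃OH: 160 − 1(158.6) = 1.44
  O₂: 499.7 − 1.5(158.6) = 261.8
  N₂: 1880 (inert)
  CO₂: 0 + 1(158.6) = 158.6
  H₂O: 0 + 2(158.6) = 317.1
Dry total = 2302 kmol/h; y_O₂ (dry) = 261.8 / 2302 = 0.1138.

0.114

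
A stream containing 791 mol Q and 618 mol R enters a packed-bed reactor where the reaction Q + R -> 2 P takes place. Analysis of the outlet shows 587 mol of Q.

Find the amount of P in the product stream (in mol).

408 mol

For Q: n = n₀ − 1ξ → 587 = 791 − 1ξ, giving ξ = 204 mol.
Outlet amounts (n = n₀ + ν ξ):
  Q: 791 − 1(204) = 587
  R: 618 − 1(204) = 414
  P: 0 + 2(204) = 408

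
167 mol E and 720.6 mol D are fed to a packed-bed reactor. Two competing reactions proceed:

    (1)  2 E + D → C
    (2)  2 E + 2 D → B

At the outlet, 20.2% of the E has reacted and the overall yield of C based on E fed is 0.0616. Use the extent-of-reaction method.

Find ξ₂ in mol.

Yield of C: 1ξ₁ / 167 = 0.0616 → ξ₁ = 10.29 mol.
Conversion of E: 2ξ₁ + 2ξ₂ = 0.202 × 167 = 33.73 → ξ₂ = 6.58 mol.
Outlet amounts (n = n₀ + Σ ν·ξ):
  E: 167 − 2(10.29) − 2(6.58) = 133.3
  D: 720.6 − 1(10.29) − 2(6.58) = 697.2
  C: 0 + 1(10.29) = 10.29
  B: 0 + 1(6.58) = 6.58

ξ₂ = 6.58 mol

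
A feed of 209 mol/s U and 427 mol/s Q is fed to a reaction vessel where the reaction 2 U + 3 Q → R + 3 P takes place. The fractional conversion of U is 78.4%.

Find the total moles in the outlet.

554 mol/s

U reacted = 0.784 × 209 = 163.9 mol/s; ν_U = −2, so ξ = 163.9/2 = 81.93 mol/s.
Outlet amounts (n = n₀ + ν ξ):
  U: 209 − 2(81.93) = 45.14
  Q: 427 − 3(81.93) = 181.2
  R: 0 + 1(81.93) = 81.93
  P: 0 + 3(81.93) = 245.8
Total out = 45.14 + 181.2 + 81.93 + 245.8 = 554.1 mol/s.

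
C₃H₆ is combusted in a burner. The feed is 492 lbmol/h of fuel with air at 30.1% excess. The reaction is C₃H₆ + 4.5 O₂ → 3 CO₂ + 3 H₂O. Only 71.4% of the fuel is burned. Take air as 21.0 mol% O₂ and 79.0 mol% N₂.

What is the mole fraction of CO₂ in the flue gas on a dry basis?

0.0791

Stoichiometric O₂ = 4.5 × 492 = 2214 lbmol/h; O₂ fed = 2214 × 1.301 = 2880 lbmol/h.
N₂ fed = 2880 × 79/21 = 10840 lbmol/h.
Fuel reacted = 0.714 × 492 → ξ = 351.3 lbmol/h.
Outlet (n = n₀ + ν ξ):
  C₃H₆: 492 − 1(351.3) = 140.7
  O₂: 2880 − 4.5(351.3) = 1300
  N₂: 10840 (inert)
  CO₂: 0 + 3(351.3) = 1054
  H₂O: 0 + 3(351.3) = 1054
Dry total = 13330 lbmol/h; y_CO₂ (dry) = 1054 / 13330 = 0.07906.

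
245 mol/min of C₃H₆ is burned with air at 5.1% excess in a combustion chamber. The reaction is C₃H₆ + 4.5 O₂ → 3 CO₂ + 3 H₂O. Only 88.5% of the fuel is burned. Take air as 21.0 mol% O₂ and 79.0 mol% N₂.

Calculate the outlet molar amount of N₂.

4360 mol/min

Stoichiometric O₂ = 4.5 × 245 = 1102 mol/min; O₂ fed = 1102 × 1.051 = 1159 mol/min.
N₂ fed = 1159 × 79/21 = 4359 mol/min.
Fuel reacted = 0.885 × 245 → ξ = 216.8 mol/min.
Outlet (n = n₀ + ν ξ):
  C₃H₆: 245 − 1(216.8) = 28.18
  O₂: 1159 − 4.5(216.8) = 183
  N₂: 4359 (inert)
  CO₂: 0 + 3(216.8) = 650.5
  H₂O: 0 + 3(216.8) = 650.5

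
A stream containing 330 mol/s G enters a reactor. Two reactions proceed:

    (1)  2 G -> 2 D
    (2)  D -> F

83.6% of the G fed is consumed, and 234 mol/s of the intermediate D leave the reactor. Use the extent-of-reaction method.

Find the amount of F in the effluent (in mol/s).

Conversion of G: G consumed = 2ξ₁ = 0.836 × 330 → ξ₁ = 137.9 mol/s.
D balance: n_D = 0 + 2ξ₁ − 1ξ₂ = 234 → ξ₂ = (2·137.9 − 234)/1 = 41.88 mol/s.
Outlet amounts (n = n₀ + Σ ν·ξ):
  G: 330 − 2(137.9) = 54.12
  D: 0 + 2(137.9) − 1(41.88) = 234
  F: 0 + 1(41.88) = 41.88

41.9 mol/s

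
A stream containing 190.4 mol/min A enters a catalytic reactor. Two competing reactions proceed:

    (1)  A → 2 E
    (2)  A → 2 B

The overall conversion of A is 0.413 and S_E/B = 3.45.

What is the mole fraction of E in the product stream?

0.453

Conversion of A: A consumed = 0.413 × 190.4 = 78.64 mol/min = 1ξ₁ + 1ξ₂.
Selectivity: 2ξ₁ / (2ξ₂) = 3.45 → ξ₁ = 3.45 ξ₂.
Substitute: (1·3.45 + 1) ξ₂ = 78.64 → ξ₂ = 17.67 mol/min, ξ₁ = 60.96 mol/min.
Outlet amounts (n = n₀ + Σ ν·ξ):
  A: 190.4 − 1(60.96) − 1(17.67) = 111.8
  E: 0 + 2(60.96) = 121.9
  B: 0 + 2(17.67) = 35.34
Total out = 269 mol/min; y_E = 121.9 / 269 = 0.4532.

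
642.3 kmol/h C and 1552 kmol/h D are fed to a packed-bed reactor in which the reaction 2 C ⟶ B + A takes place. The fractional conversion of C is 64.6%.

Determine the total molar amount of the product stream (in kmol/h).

C reacted = 0.646 × 642.3 = 414.9 kmol/h; ν_C = −2, so ξ = 414.9/2 = 207.5 kmol/h.
Outlet amounts (n = n₀ + ν ξ):
  C: 642.3 − 2(207.5) = 227.4
  B: 0 + 1(207.5) = 207.5
  A: 0 + 1(207.5) = 207.5
  D: 1552 (inert)
Total out = 227.4 + 207.5 + 207.5 + 1552 = 2194 kmol/h.

2190 kmol/h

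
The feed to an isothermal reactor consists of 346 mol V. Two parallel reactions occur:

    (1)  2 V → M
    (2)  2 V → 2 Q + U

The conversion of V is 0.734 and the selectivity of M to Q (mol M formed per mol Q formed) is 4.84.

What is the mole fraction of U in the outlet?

Conversion of V: V consumed = 0.734 × 346 = 254 mol = 2ξ₁ + 2ξ₂.
Selectivity: 1ξ₁ / (2ξ₂) = 4.84 → ξ₁ = 9.68 ξ₂.
Substitute: (2·9.68 + 2) ξ₂ = 254 → ξ₂ = 11.89 mol, ξ₁ = 115.1 mol.
Outlet amounts (n = n₀ + Σ ν·ξ):
  V: 346 − 2(115.1) − 2(11.89) = 92.04
  M: 0 + 1(115.1) = 115.1
  Q: 0 + 2(11.89) = 23.78
  U: 0 + 1(11.89) = 11.89
Total out = 242.8 mol; y_U = 11.89 / 242.8 = 0.04897.

0.049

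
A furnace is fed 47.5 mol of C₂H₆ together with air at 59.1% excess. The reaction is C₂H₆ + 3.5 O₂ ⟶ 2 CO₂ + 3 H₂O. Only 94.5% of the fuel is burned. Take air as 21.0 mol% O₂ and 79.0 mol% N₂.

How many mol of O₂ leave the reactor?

107 mol

Stoichiometric O₂ = 3.5 × 47.5 = 166.2 mol; O₂ fed = 166.2 × 1.591 = 264.5 mol.
N₂ fed = 264.5 × 79/21 = 995 mol.
Fuel reacted = 0.945 × 47.5 → ξ = 44.89 mol.
Outlet (n = n₀ + ν ξ):
  C₂H₆: 47.5 − 1(44.89) = 2.613
  O₂: 264.5 − 3.5(44.89) = 107.4
  N₂: 995 (inert)
  CO₂: 0 + 2(44.89) = 89.77
  H₂O: 0 + 3(44.89) = 134.7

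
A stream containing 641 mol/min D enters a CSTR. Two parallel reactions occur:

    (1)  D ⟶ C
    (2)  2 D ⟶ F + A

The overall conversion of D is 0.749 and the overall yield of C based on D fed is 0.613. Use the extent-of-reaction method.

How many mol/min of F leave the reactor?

Yield of C: 1ξ₁ / 641 = 0.613 → ξ₁ = 392.9 mol/min.
Conversion of D: 1ξ₁ + 2ξ₂ = 0.749 × 641 = 480.1 → ξ₂ = 43.59 mol/min.
Outlet amounts (n = n₀ + Σ ν·ξ):
  D: 641 − 1(392.9) − 2(43.59) = 160.9
  C: 0 + 1(392.9) = 392.9
  F: 0 + 1(43.59) = 43.59
  A: 0 + 1(43.59) = 43.59

43.6 mol/min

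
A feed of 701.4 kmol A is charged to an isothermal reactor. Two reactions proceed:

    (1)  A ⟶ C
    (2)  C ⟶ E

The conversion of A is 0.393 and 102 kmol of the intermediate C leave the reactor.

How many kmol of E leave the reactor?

Conversion of A: A consumed = 1ξ₁ = 0.393 × 701.4 → ξ₁ = 275.7 kmol.
C balance: n_C = 0 + 1ξ₁ − 1ξ₂ = 102 → ξ₂ = (1·275.7 − 102)/1 = 173.7 kmol.
Outlet amounts (n = n₀ + Σ ν·ξ):
  A: 701.4 − 1(275.7) = 425.7
  C: 0 + 1(275.7) − 1(173.7) = 102
  E: 0 + 1(173.7) = 173.7

174 kmol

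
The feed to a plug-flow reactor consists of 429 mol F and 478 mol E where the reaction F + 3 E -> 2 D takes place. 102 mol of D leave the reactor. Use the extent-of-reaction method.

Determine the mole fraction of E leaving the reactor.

For D: n = n₀ + 2ξ → 102 = 0 + 2ξ, giving ξ = 51 mol.
Outlet amounts (n = n₀ + ν ξ):
  F: 429 − 1(51) = 378
  E: 478 − 3(51) = 325
  D: 0 + 2(51) = 102
Total out = 805 mol; y_E = 325 / 805 = 0.4037.

0.404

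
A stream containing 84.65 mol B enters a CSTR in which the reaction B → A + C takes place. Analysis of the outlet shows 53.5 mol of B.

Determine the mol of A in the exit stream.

31.2 mol

For B: n = n₀ − 1ξ → 53.5 = 84.65 − 1ξ, giving ξ = 31.15 mol.
Outlet amounts (n = n₀ + ν ξ):
  B: 84.65 − 1(31.15) = 53.5
  A: 0 + 1(31.15) = 31.15
  C: 0 + 1(31.15) = 31.15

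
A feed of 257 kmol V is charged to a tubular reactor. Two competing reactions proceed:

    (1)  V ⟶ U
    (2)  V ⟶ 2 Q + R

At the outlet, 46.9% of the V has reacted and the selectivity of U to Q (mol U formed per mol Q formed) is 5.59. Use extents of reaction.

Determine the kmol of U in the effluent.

Conversion of V: V consumed = 0.469 × 257 = 120.5 kmol = 1ξ₁ + 1ξ₂.
Selectivity: 1ξ₁ / (2ξ₂) = 5.59 → ξ₁ = 11.18 ξ₂.
Substitute: (1·11.18 + 1) ξ₂ = 120.5 → ξ₂ = 9.896 kmol, ξ₁ = 110.6 kmol.
Outlet amounts (n = n₀ + Σ ν·ξ):
  V: 257 − 1(110.6) − 1(9.896) = 136.5
  U: 0 + 1(110.6) = 110.6
  Q: 0 + 2(9.896) = 19.79
  R: 0 + 1(9.896) = 9.896

111 kmol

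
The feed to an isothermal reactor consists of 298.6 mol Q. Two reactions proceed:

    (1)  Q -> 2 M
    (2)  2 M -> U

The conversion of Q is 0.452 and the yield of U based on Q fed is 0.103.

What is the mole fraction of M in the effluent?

0.517

Conversion of Q: Q consumed = 1ξ₁ = 0.452 × 298.6 → ξ₁ = 135 mol.
Yield of U: 1ξ₂ / 298.6 = 0.103 → ξ₂ = 30.76 mol.
Outlet amounts (n = n₀ + Σ ν·ξ):
  Q: 298.6 − 1(135) = 163.6
  M: 0 + 2(135) − 2(30.76) = 208.4
  U: 0 + 1(30.76) = 30.76
Total out = 402.8 mol; y_M = 208.4 / 402.8 = 0.5174.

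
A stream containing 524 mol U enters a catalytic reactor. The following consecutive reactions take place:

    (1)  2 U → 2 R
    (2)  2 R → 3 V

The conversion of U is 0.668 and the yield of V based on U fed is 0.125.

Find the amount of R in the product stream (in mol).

306 mol

Conversion of U: U consumed = 2ξ₁ = 0.668 × 524 → ξ₁ = 175 mol.
Yield of V: 3ξ₂ / 524 = 0.125 → ξ₂ = 21.83 mol.
Outlet amounts (n = n₀ + Σ ν·ξ):
  U: 524 − 2(175) = 174
  R: 0 + 2(175) − 2(21.83) = 306.4
  V: 0 + 3(21.83) = 65.5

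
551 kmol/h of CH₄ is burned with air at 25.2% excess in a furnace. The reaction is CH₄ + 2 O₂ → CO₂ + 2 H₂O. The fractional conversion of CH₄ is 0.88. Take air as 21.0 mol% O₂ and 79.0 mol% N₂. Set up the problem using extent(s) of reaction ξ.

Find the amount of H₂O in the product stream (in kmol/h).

970 kmol/h

Stoichiometric O₂ = 2 × 551 = 1102 kmol/h; O₂ fed = 1102 × 1.252 = 1380 kmol/h.
N₂ fed = 1380 × 79/21 = 5190 kmol/h.
Fuel reacted = 0.88 × 551 → ξ = 484.9 kmol/h.
Outlet (n = n₀ + ν ξ):
  CH₄: 551 − 1(484.9) = 66.12
  O₂: 1380 − 2(484.9) = 409.9
  N₂: 5190 (inert)
  CO₂: 0 + 1(484.9) = 484.9
  H₂O: 0 + 2(484.9) = 969.8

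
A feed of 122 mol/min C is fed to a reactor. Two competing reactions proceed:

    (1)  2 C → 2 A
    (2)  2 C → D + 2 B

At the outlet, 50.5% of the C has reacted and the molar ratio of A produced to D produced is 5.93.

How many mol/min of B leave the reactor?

15.5 mol/min

Conversion of C: C consumed = 0.505 × 122 = 61.61 mol/min = 2ξ₁ + 2ξ₂.
Selectivity: 2ξ₁ / (1ξ₂) = 5.93 → ξ₁ = 2.965 ξ₂.
Substitute: (2·2.965 + 2) ξ₂ = 61.61 → ξ₂ = 7.769 mol/min, ξ₁ = 23.04 mol/min.
Outlet amounts (n = n₀ + Σ ν·ξ):
  C: 122 − 2(23.04) − 2(7.769) = 60.39
  A: 0 + 2(23.04) = 46.07
  D: 0 + 1(7.769) = 7.769
  B: 0 + 2(7.769) = 15.54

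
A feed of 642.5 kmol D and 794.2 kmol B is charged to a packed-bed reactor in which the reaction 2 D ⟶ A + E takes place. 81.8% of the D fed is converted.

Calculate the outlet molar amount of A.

263 kmol

D reacted = 0.818 × 642.5 = 525.6 kmol; ν_D = −2, so ξ = 525.6/2 = 262.8 kmol.
Outlet amounts (n = n₀ + ν ξ):
  D: 642.5 − 2(262.8) = 116.9
  A: 0 + 1(262.8) = 262.8
  E: 0 + 1(262.8) = 262.8
  B: 794.2 (inert)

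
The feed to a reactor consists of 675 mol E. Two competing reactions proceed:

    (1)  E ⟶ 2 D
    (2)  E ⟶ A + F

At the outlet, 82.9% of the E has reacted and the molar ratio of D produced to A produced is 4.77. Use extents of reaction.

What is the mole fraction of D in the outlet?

0.639

Conversion of E: E consumed = 0.829 × 675 = 559.6 mol = 1ξ₁ + 1ξ₂.
Selectivity: 2ξ₁ / (1ξ₂) = 4.77 → ξ₁ = 2.385 ξ₂.
Substitute: (1·2.385 + 1) ξ₂ = 559.6 → ξ₂ = 165.3 mol, ξ₁ = 394.3 mol.
Outlet amounts (n = n₀ + Σ ν·ξ):
  E: 675 − 1(394.3) − 1(165.3) = 115.4
  D: 0 + 2(394.3) = 788.5
  A: 0 + 1(165.3) = 165.3
  F: 0 + 1(165.3) = 165.3
Total out = 1235 mol; y_D = 788.5 / 1235 = 0.6387.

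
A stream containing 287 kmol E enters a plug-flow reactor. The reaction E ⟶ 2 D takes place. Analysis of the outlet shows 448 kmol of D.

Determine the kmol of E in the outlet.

For D: n = n₀ + 2ξ → 448 = 0 + 2ξ, giving ξ = 224 kmol.
Outlet amounts (n = n₀ + ν ξ):
  E: 287 − 1(224) = 63
  D: 0 + 2(224) = 448

63 kmol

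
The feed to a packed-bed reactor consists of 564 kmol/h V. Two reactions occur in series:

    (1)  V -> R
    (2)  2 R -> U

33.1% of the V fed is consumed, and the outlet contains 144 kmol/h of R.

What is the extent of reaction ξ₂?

Conversion of V: V consumed = 1ξ₁ = 0.331 × 564 → ξ₁ = 186.7 kmol/h.
R balance: n_R = 0 + 1ξ₁ − 2ξ₂ = 144 → ξ₂ = (1·186.7 − 144)/2 = 21.34 kmol/h.
Outlet amounts (n = n₀ + Σ ν·ξ):
  V: 564 − 1(186.7) = 377.3
  R: 0 + 1(186.7) − 2(21.34) = 144
  U: 0 + 1(21.34) = 21.34

ξ₂ = 21.3 kmol/h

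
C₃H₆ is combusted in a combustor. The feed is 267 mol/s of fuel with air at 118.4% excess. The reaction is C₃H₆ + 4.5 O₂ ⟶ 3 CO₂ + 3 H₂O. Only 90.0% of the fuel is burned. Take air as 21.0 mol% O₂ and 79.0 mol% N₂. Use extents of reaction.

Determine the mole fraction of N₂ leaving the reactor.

0.766

Stoichiometric O₂ = 4.5 × 267 = 1202 mol/s; O₂ fed = 1202 × 2.184 = 2624 mol/s.
N₂ fed = 2624 × 79/21 = 9872 mol/s.
Fuel reacted = 0.9 × 267 → ξ = 240.3 mol/s.
Outlet (n = n₀ + ν ξ):
  C₃H₆: 267 − 1(240.3) = 26.7
  O₂: 2624 − 4.5(240.3) = 1543
  N₂: 9872 (inert)
  CO₂: 0 + 3(240.3) = 720.9
  H₂O: 0 + 3(240.3) = 720.9
Total out = 12880 mol/s; y_N₂ = 9872 / 12880 = 0.7663.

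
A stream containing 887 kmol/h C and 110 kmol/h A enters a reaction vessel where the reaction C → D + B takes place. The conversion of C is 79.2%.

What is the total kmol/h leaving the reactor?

C reacted = 0.792 × 887 = 702.5 kmol/h; ν_C = −1, so ξ = 702.5/1 = 702.5 kmol/h.
Outlet amounts (n = n₀ + ν ξ):
  C: 887 − 1(702.5) = 184.5
  D: 0 + 1(702.5) = 702.5
  B: 0 + 1(702.5) = 702.5
  A: 110 (inert)
Total out = 184.5 + 702.5 + 702.5 + 110 = 1700 kmol/h.

1700 kmol/h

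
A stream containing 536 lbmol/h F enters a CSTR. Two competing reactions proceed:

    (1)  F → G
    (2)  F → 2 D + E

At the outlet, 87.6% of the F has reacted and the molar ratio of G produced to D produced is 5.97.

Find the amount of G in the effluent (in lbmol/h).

433 lbmol/h

Conversion of F: F consumed = 0.876 × 536 = 469.5 lbmol/h = 1ξ₁ + 1ξ₂.
Selectivity: 1ξ₁ / (2ξ₂) = 5.97 → ξ₁ = 11.94 ξ₂.
Substitute: (1·11.94 + 1) ξ₂ = 469.5 → ξ₂ = 36.29 lbmol/h, ξ₁ = 433.3 lbmol/h.
Outlet amounts (n = n₀ + Σ ν·ξ):
  F: 536 − 1(433.3) − 1(36.29) = 66.46
  G: 0 + 1(433.3) = 433.3
  D: 0 + 2(36.29) = 72.57
  E: 0 + 1(36.29) = 36.29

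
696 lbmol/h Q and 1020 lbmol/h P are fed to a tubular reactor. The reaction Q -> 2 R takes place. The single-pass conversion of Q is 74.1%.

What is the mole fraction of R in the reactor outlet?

Q reacted = 0.741 × 696 = 515.7 lbmol/h; ν_Q = −1, so ξ = 515.7/1 = 515.7 lbmol/h.
Outlet amounts (n = n₀ + ν ξ):
  Q: 696 − 1(515.7) = 180.3
  R: 0 + 2(515.7) = 1031
  P: 1020 (inert)
Total out = 2232 lbmol/h; y_R = 1031 / 2232 = 0.4622.

0.462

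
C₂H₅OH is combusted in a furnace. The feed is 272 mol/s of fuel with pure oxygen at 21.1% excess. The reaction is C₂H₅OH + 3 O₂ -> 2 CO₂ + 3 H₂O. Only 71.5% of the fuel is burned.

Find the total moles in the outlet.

Stoichiometric O₂ = 3 × 272 = 816 mol/s; O₂ fed = 816 × 1.211 = 988.2 mol/s.
Fuel reacted = 0.715 × 272 → ξ = 194.5 mol/s.
Outlet (n = n₀ + ν ξ):
  C₂H₅OH: 272 − 1(194.5) = 77.52
  O₂: 988.2 − 3(194.5) = 404.7
  CO₂: 0 + 2(194.5) = 389
  H₂O: 0 + 3(194.5) = 583.4
Total out = 77.52 + 404.7 + 389 + 583.4 = 1455 mol/s.

1450 mol/s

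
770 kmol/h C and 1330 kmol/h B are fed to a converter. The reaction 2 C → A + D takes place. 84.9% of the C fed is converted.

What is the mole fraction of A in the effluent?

0.156

C reacted = 0.849 × 770 = 653.7 kmol/h; ν_C = −2, so ξ = 653.7/2 = 326.9 kmol/h.
Outlet amounts (n = n₀ + ν ξ):
  C: 770 − 2(326.9) = 116.3
  A: 0 + 1(326.9) = 326.9
  D: 0 + 1(326.9) = 326.9
  B: 1330 (inert)
Total out = 2100 kmol/h; y_A = 326.9 / 2100 = 0.1557.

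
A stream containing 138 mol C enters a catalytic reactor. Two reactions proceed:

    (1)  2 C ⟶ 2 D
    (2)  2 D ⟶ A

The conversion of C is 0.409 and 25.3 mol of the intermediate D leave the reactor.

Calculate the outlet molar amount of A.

Conversion of C: C consumed = 2ξ₁ = 0.409 × 138 → ξ₁ = 28.22 mol.
D balance: n_D = 0 + 2ξ₁ − 2ξ₂ = 25.3 → ξ₂ = (2·28.22 − 25.3)/2 = 15.57 mol.
Outlet amounts (n = n₀ + Σ ν·ξ):
  C: 138 − 2(28.22) = 81.56
  D: 0 + 2(28.22) − 2(15.57) = 25.3
  A: 0 + 1(15.57) = 15.57

15.6 mol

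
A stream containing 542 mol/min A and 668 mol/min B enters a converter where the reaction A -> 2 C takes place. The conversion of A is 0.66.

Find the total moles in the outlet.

1570 mol/min

A reacted = 0.66 × 542 = 357.7 mol/min; ν_A = −1, so ξ = 357.7/1 = 357.7 mol/min.
Outlet amounts (n = n₀ + ν ξ):
  A: 542 − 1(357.7) = 184.3
  C: 0 + 2(357.7) = 715.4
  B: 668 (inert)
Total out = 184.3 + 715.4 + 668 = 1568 mol/min.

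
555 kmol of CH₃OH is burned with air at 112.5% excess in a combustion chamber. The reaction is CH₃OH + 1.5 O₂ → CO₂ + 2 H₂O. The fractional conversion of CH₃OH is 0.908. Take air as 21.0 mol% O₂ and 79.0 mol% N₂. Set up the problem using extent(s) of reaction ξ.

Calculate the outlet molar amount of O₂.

Stoichiometric O₂ = 1.5 × 555 = 832.5 kmol; O₂ fed = 832.5 × 2.125 = 1769 kmol.
N₂ fed = 1769 × 79/21 = 6655 kmol.
Fuel reacted = 0.908 × 555 → ξ = 503.9 kmol.
Outlet (n = n₀ + ν ξ):
  CH₃OH: 555 − 1(503.9) = 51.06
  O₂: 1769 − 1.5(503.9) = 1013
  N₂: 6655 (inert)
  CO₂: 0 + 1(503.9) = 503.9
  H₂O: 0 + 2(503.9) = 1008

1010 kmol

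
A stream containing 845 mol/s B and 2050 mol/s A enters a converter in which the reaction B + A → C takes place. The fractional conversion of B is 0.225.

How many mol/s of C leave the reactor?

190 mol/s

B reacted = 0.225 × 845 = 190.1 mol/s; ν_B = −1, so ξ = 190.1/1 = 190.1 mol/s.
Outlet amounts (n = n₀ + ν ξ):
  B: 845 − 1(190.1) = 654.9
  A: 2050 − 1(190.1) = 1860
  C: 0 + 1(190.1) = 190.1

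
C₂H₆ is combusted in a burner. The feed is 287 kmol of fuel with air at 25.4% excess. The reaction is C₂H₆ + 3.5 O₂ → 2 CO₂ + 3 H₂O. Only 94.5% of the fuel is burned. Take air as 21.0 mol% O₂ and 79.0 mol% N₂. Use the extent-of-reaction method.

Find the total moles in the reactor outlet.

Stoichiometric O₂ = 3.5 × 287 = 1004 kmol; O₂ fed = 1004 × 1.254 = 1260 kmol.
N₂ fed = 1260 × 79/21 = 4739 kmol.
Fuel reacted = 0.945 × 287 → ξ = 271.2 kmol.
Outlet (n = n₀ + ν ξ):
  C₂H₆: 287 − 1(271.2) = 15.79
  O₂: 1260 − 3.5(271.2) = 310.4
  N₂: 4739 (inert)
  CO₂: 0 + 2(271.2) = 542.4
  H₂O: 0 + 3(271.2) = 813.6
Total out = 15.79 + 310.4 + 4739 + 542.4 + 813.6 = 6421 kmol.

6420 kmol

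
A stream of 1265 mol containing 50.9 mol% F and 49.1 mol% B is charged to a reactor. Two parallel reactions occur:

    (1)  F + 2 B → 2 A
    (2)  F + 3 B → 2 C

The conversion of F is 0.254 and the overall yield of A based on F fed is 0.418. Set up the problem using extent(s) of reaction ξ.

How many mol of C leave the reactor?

Yield of A: 2ξ₁ / 643.9 = 0.418 → ξ₁ = 134.6 mol.
Conversion of F: 1ξ₁ + 1ξ₂ = 0.254 × 643.9 = 163.5 → ξ₂ = 28.97 mol.
Outlet amounts (n = n₀ + Σ ν·ξ):
  F: 643.9 − 1(134.6) − 1(28.97) = 480.3
  B: 621.1 − 2(134.6) − 3(28.97) = 265
  A: 0 + 2(134.6) = 269.1
  C: 0 + 2(28.97) = 57.95

57.9 mol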